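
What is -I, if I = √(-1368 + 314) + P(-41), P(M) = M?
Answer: 41 - I*√1054 ≈ 41.0 - 32.465*I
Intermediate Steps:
I = -41 + I*√1054 (I = √(-1368 + 314) - 41 = √(-1054) - 41 = I*√1054 - 41 = -41 + I*√1054 ≈ -41.0 + 32.465*I)
-I = -(-41 + I*√1054) = 41 - I*√1054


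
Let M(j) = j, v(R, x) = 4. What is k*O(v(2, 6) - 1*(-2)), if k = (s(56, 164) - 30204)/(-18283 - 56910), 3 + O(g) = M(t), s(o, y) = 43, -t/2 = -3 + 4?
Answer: -150805/75193 ≈ -2.0056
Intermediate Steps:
t = -2 (t = -2*(-3 + 4) = -2*1 = -2)
O(g) = -5 (O(g) = -3 - 2 = -5)
k = 30161/75193 (k = (43 - 30204)/(-18283 - 56910) = -30161/(-75193) = -30161*(-1/75193) = 30161/75193 ≈ 0.40111)
k*O(v(2, 6) - 1*(-2)) = (30161/75193)*(-5) = -150805/75193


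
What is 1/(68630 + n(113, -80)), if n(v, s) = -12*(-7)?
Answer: 1/68714 ≈ 1.4553e-5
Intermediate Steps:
n(v, s) = 84
1/(68630 + n(113, -80)) = 1/(68630 + 84) = 1/68714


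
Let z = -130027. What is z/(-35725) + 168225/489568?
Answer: 69666896461/17489816800 ≈ 3.9833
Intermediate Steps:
z/(-35725) + 168225/489568 = -130027/(-35725) + 168225/489568 = -130027*(-1/35725) + 168225*(1/489568) = 130027/35725 + 168225/489568 = 69666896461/17489816800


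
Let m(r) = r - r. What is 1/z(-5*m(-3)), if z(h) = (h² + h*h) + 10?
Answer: ⅒ ≈ 0.10000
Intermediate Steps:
m(r) = 0
z(h) = 10 + 2*h² (z(h) = (h² + h²) + 10 = 2*h² + 10 = 10 + 2*h²)
1/z(-5*m(-3)) = 1/(10 + 2*(-5*0)²) = 1/(10 + 2*0²) = 1/(10 + 2*0) = 1/(10 + 0) = 1/10 = ⅒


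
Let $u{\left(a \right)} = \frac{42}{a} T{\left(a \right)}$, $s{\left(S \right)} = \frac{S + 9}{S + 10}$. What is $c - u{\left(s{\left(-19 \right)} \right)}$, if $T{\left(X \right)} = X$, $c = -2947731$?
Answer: $-2947773$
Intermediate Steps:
$s{\left(S \right)} = \frac{9 + S}{10 + S}$
$u{\left(a \right)} = 42$ ($u{\left(a \right)} = \frac{42}{a} a = 42$)
$c - u{\left(s{\left(-19 \right)} \right)} = -2947731 - 42 = -2947773$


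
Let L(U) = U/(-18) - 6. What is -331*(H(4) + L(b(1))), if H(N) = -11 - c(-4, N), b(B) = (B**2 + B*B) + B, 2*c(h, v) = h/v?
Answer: 16550/3 ≈ 5516.7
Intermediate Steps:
c(h, v) = h/(2*v) (c(h, v) = (h/v)/2 = h/(2*v))
b(B) = B + 2*B**2 (b(B) = (B**2 + B**2) + B = 2*B**2 + B = B + 2*B**2)
L(U) = -6 - U/18 (L(U) = -U/18 - 6 = -6 - U/18)
H(N) = -11 + 2/N (H(N) = -11 - (-4)/(2*N) = -11 - (-2)/N = -11 + 2/N)
-331*(H(4) + L(b(1))) = -331*((-11 + 2/4) + (-6 - (1 + 2*1)/18)) = -331*((-11 + 2*(1/4)) + (-6 - (1 + 2)/18)) = -331*((-11 + 1/2) + (-6 - 3/18)) = -331*(-21/2 + (-6 - 1/18*3)) = -331*(-21/2 + (-6 - 1/6)) = -331*(-21/2 - 37/6) = -331*(-50/3) = 16550/3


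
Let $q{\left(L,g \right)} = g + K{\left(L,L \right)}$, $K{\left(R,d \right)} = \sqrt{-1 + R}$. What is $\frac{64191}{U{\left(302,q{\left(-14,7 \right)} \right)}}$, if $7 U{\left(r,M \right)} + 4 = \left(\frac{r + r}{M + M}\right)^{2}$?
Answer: $\frac{449337 \left(- 7 \sqrt{15} + 17 i\right)}{2 \left(14 \sqrt{15} + 22767 i\right)} \approx 167.12 + 267.93 i$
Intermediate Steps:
$q{\left(L,g \right)} = g + \sqrt{-1 + L}$
$U{\left(r,M \right)} = - \frac{4}{7} + \frac{r^{2}}{7 M^{2}}$ ($U{\left(r,M \right)} = - \frac{4}{7} + \frac{\left(\frac{r + r}{M + M}\right)^{2}}{7} = - \frac{4}{7} + \frac{\left(\frac{2 r}{2 M}\right)^{2}}{7} = - \frac{4}{7} + \frac{\left(2 r \frac{1}{2 M}\right)^{2}}{7} = - \frac{4}{7} + \frac{\left(\frac{r}{M}\right)^{2}}{7} = - \frac{4}{7} + \frac{\frac{1}{M^{2}} r^{2}}{7} = - \frac{4}{7} + \frac{r^{2}}{7 M^{2}}$)
$\frac{64191}{U{\left(302,q{\left(-14,7 \right)} \right)}} = \frac{64191}{- \frac{4}{7} + \frac{302^{2}}{7 \left(7 + \sqrt{-1 - 14}\right)^{2}}} = \frac{64191}{- \frac{4}{7} + \frac{1}{7} \frac{1}{\left(7 + \sqrt{-15}\right)^{2}} \cdot 91204} = \frac{64191}{- \frac{4}{7} + \frac{1}{7} \frac{1}{\left(7 + i \sqrt{15}\right)^{2}} \cdot 91204} = \frac{64191}{- \frac{4}{7} + \frac{91204}{7 \left(7 + i \sqrt{15}\right)^{2}}}$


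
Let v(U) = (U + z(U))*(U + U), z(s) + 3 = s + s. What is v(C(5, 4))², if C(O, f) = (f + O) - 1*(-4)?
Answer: 876096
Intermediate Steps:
C(O, f) = 4 + O + f (C(O, f) = (O + f) + 4 = 4 + O + f)
z(s) = -3 + 2*s (z(s) = -3 + (s + s) = -3 + 2*s)
v(U) = 2*U*(-3 + 3*U) (v(U) = (U + (-3 + 2*U))*(U + U) = (-3 + 3*U)*(2*U) = 2*U*(-3 + 3*U))
v(C(5, 4))² = (6*(4 + 5 + 4)*(-1 + (4 + 5 + 4)))² = (6*13*(-1 + 13))² = (6*13*12)² = 936² = 876096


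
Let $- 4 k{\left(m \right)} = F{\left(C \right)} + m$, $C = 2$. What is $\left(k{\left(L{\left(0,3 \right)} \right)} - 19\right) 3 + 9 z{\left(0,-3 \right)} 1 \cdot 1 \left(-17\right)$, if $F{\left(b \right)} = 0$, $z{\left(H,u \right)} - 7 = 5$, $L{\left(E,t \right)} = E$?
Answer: $-1893$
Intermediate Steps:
$z{\left(H,u \right)} = 12$ ($z{\left(H,u \right)} = 7 + 5 = 12$)
$k{\left(m \right)} = - \frac{m}{4}$ ($k{\left(m \right)} = - \frac{0 + m}{4} = - \frac{m}{4}$)
$\left(k{\left(L{\left(0,3 \right)} \right)} - 19\right) 3 + 9 z{\left(0,-3 \right)} 1 \cdot 1 \left(-17\right) = \left(\left(- \frac{1}{4}\right) 0 - 19\right) 3 + 9 \cdot 12 \cdot 1 \cdot 1 \left(-17\right) = \left(0 - 19\right) 3 + 9 \cdot 12 \cdot 1 \left(-17\right) = \left(-19\right) 3 + 9 \cdot 12 \left(-17\right) = -57 + 108 \left(-17\right) = -57 - 1836 = -1893$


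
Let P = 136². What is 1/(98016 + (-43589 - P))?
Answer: 1/35931 ≈ 2.7831e-5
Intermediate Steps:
P = 18496
1/(98016 + (-43589 - P)) = 1/(98016 + (-43589 - 1*18496)) = 1/(98016 + (-43589 - 18496)) = 1/(98016 - 62085) = 1/35931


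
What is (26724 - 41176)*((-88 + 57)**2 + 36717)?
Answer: -544522456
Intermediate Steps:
(26724 - 41176)*((-88 + 57)**2 + 36717) = -14452*((-31)**2 + 36717) = -14452*(961 + 36717) = -14452*37678 = -544522456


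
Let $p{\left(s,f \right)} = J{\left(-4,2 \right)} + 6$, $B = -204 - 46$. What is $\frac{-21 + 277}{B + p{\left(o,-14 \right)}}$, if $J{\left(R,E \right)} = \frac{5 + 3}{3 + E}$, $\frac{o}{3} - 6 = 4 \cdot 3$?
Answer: $- \frac{320}{303} \approx -1.0561$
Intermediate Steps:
$o = 54$ ($o = 18 + 3 \cdot 4 \cdot 3 = 18 + 3 \cdot 12 = 18 + 36 = 54$)
$J{\left(R,E \right)} = \frac{8}{3 + E}$
$B = -250$ ($B = -204 - 46 = -250$)
$p{\left(s,f \right)} = \frac{38}{5}$ ($p{\left(s,f \right)} = \frac{8}{3 + 2} + 6 = \frac{8}{5} + 6 = \frac{38}{5}$)
$\frac{-21 + 277}{B + p{\left(o,-14 \right)}} = \frac{-21 + 277}{-250 + \frac{38}{5}} = \frac{256}{- \frac{1212}{5}} = 256 \left(- \frac{5}{1212}\right) = - \frac{320}{303}$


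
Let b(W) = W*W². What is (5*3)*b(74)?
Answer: 6078360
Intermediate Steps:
b(W) = W³
(5*3)*b(74) = (5*3)*74³ = 15*405224 = 6078360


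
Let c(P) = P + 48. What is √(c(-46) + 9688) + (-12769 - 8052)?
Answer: -20821 + √9690 ≈ -20723.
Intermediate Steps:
c(P) = 48 + P
√(c(-46) + 9688) + (-12769 - 8052) = √((48 - 46) + 9688) + (-12769 - 8052) = √(2 + 9688) - 20821 = √9690 - 20821 = -20821 + √9690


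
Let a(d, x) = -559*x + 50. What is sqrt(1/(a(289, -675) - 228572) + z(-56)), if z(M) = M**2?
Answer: sqrt(69438355837827)/148803 ≈ 56.000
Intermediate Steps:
a(d, x) = 50 - 559*x
sqrt(1/(a(289, -675) - 228572) + z(-56)) = sqrt(1/((50 - 559*(-675)) - 228572) + (-56)**2) = sqrt(1/((50 + 377325) - 228572) + 3136) = sqrt(1/(377375 - 228572) + 3136) = sqrt(1/148803 + 3136) = sqrt(466646209/148803) = sqrt(69438355837827)/148803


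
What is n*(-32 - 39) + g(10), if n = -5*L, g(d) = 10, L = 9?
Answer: 3205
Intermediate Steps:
n = -45 (n = -5*9 = -45)
n*(-32 - 39) + g(10) = -45*(-32 - 39) + 10 = -45*(-71) + 10 = 3195 + 10 = 3205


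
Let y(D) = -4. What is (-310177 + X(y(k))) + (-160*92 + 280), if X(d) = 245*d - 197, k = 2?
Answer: -325794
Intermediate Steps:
X(d) = -197 + 245*d
(-310177 + X(y(k))) + (-160*92 + 280) = (-310177 + (-197 + 245*(-4))) + (-160*92 + 280) = (-310177 + (-197 - 980)) + (-14720 + 280) = (-310177 - 1177) - 14440 = -311354 - 14440 = -325794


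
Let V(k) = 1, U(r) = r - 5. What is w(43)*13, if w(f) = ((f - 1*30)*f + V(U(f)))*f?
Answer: 313040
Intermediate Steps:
U(r) = -5 + r
w(f) = f*(1 + f*(-30 + f)) (w(f) = ((f - 1*30)*f + 1)*f = ((f - 30)*f + 1)*f = ((-30 + f)*f + 1)*f = (f*(-30 + f) + 1)*f = (1 + f*(-30 + f))*f = f*(1 + f*(-30 + f)))
w(43)*13 = (43*(1 + 43² - 30*43))*13 = (43*(1 + 1849 - 1290))*13 = (43*560)*13 = 24080*13 = 313040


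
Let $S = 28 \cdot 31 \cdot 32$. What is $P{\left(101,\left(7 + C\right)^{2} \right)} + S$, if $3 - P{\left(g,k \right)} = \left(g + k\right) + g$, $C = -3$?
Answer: $27561$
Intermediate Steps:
$S = 27776$ ($S = 868 \cdot 32 = 27776$)
$P{\left(g,k \right)} = 3 - k - 2 g$ ($P{\left(g,k \right)} = 3 - \left(\left(g + k\right) + g\right) = 3 - \left(k + 2 g\right) = 3 - k - 2 g$)
$P{\left(101,\left(7 + C\right)^{2} \right)} + S = \left(3 - \left(7 - 3\right)^{2} - 202\right) + 27776 = \left(3 - 4^{2} - 202\right) + 27776 = \left(3 - 16 - 202\right) + 27776 = -215 + 27776 = 27561$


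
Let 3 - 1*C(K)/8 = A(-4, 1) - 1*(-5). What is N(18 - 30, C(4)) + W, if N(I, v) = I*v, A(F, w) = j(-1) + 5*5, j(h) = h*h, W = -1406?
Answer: 1282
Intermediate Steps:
j(h) = h**2
A(F, w) = 26 (A(F, w) = (-1)**2 + 5*5 = 1 + 25 = 26)
C(K) = -224 (C(K) = 24 - 8*(26 - 1*(-5)) = 24 - 8*(26 + 5) = 24 - 8*31 = 24 - 248 = -224)
N(18 - 30, C(4)) + W = (18 - 30)*(-224) - 1406 = -12*(-224) - 1406 = 2688 - 1406 = 1282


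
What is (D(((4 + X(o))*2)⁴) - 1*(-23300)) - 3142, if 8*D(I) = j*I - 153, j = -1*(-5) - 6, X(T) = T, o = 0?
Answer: 157015/8 ≈ 19627.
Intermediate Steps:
j = -1 (j = 5 - 6 = -1)
D(I) = -153/8 - I/8 (D(I) = (-I - 153)/8 = (-153 - I)/8 = -153/8 - I/8)
(D(((4 + X(o))*2)⁴) - 1*(-23300)) - 3142 = ((-153/8 - 16*(4 + 0)⁴/8) - 1*(-23300)) - 3142 = ((-153/8 - (4*2)⁴/8) + 23300) - 3142 = ((-153/8 - ⅛*8⁴) + 23300) - 3142 = ((-153/8 - ⅛*4096) + 23300) - 3142 = ((-153/8 - 512) + 23300) - 3142 = (-4249/8 + 23300) - 3142 = 182151/8 - 3142 = 157015/8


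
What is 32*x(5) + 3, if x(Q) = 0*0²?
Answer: 3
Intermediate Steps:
x(Q) = 0 (x(Q) = 0*0 = 0)
32*x(5) + 3 = 32*0 + 3 = 0 + 3 = 3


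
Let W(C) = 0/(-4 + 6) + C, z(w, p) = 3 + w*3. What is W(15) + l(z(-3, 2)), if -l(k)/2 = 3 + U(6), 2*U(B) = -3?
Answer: 12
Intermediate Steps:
U(B) = -3/2 (U(B) = (½)*(-3) = -3/2)
z(w, p) = 3 + 3*w
l(k) = -3 (l(k) = -2*(3 - 3/2) = -2*3/2 = -3)
W(C) = C (W(C) = 0/2 + C = (½)*0 + C = 0 + C = C)
W(15) + l(z(-3, 2)) = 15 - 3 = 12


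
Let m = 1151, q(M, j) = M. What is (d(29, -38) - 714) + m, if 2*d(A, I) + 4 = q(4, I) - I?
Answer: 456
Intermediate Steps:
d(A, I) = -I/2 (d(A, I) = -2 + (4 - I)/2 = -2 + (2 - I/2) = -I/2)
(d(29, -38) - 714) + m = (-1/2*(-38) - 714) + 1151 = (19 - 714) + 1151 = -695 + 1151 = 456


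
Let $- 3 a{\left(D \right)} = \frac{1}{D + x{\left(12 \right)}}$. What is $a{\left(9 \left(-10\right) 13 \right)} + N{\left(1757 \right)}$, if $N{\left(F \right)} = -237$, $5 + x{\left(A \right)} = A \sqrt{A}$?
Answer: $- \frac{980394592}{4136691} + \frac{8 \sqrt{3}}{1378897} \approx -237.0$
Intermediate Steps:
$x{\left(A \right)} = -5 + A^{\frac{3}{2}}$ ($x{\left(A \right)} = -5 + A \sqrt{A} = -5 + A^{\frac{3}{2}}$)
$a{\left(D \right)} = - \frac{1}{3 \left(-5 + D + 24 \sqrt{3}\right)}$ ($a{\left(D \right)} = - \frac{1}{3 \left(D - \left(5 - 12^{\frac{3}{2}}\right)\right)} = - \frac{1}{3 \left(D - \left(5 - 24 \sqrt{3}\right)\right)} = - \frac{1}{3 \left(-5 + D + 24 \sqrt{3}\right)}$)
$a{\left(9 \left(-10\right) 13 \right)} + N{\left(1757 \right)} = - \frac{1}{-15 + 3 \cdot 9 \left(-10\right) 13 + 72 \sqrt{3}} - 237 = - \frac{1}{-15 + 3 \left(\left(-90\right) 13\right) + 72 \sqrt{3}} - 237 = - \frac{1}{-15 + 3 \left(-1170\right) + 72 \sqrt{3}} - 237 = - \frac{1}{-15 - 3510 + 72 \sqrt{3}} - 237 = - \frac{1}{-3525 + 72 \sqrt{3}} - 237 = -237 - \frac{1}{-3525 + 72 \sqrt{3}}$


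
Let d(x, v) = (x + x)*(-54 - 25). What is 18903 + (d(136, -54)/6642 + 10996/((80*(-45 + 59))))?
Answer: 17583642749/929880 ≈ 18910.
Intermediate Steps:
d(x, v) = -158*x (d(x, v) = (2*x)*(-79) = -158*x)
18903 + (d(136, -54)/6642 + 10996/((80*(-45 + 59)))) = 18903 + (-158*136/6642 + 10996/((80*(-45 + 59)))) = 18903 + (-21488*1/6642 + 10996/((80*14))) = 18903 + (-10744/3321 + 10996/1120) = 18903 + (-10744/3321 + 10996*(1/1120)) = 18903 + (-10744/3321 + 2749/280) = 18903 + 6121109/929880 = 17583642749/929880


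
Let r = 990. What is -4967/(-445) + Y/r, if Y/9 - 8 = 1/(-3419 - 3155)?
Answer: 13146325/1170172 ≈ 11.235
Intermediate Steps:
Y = 473319/6574 (Y = 72 + 9/(-3419 - 3155) = 72 + 9/(-6574) = 72 + 9*(-1/6574) = 72 - 9/6574 = 473319/6574 ≈ 71.999)
-4967/(-445) + Y/r = -4967/(-445) + (473319/6574)/990 = -4967*(-1/445) + (473319/6574)*(1/990) = 4967/445 + 4781/65740 = 13146325/1170172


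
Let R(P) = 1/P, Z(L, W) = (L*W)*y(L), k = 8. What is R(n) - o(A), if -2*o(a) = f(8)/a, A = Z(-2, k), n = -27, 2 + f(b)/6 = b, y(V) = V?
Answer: 227/432 ≈ 0.52546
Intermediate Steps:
f(b) = -12 + 6*b
Z(L, W) = W*L**2 (Z(L, W) = (L*W)*L = W*L**2)
A = 32 (A = 8*(-2)**2 = 8*4 = 32)
o(a) = -18/a (o(a) = -(-12 + 6*8)/(2*a) = -(-12 + 48)/(2*a) = -18/a)
R(n) - o(A) = 1/(-27) - (-18)/32 = -1/27 - (-18)/32 = -1/27 - 1*(-9/16) = -1/27 + 9/16 = 227/432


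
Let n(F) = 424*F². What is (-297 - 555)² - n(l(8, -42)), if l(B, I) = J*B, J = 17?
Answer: -7116400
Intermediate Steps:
l(B, I) = 17*B
(-297 - 555)² - n(l(8, -42)) = (-297 - 555)² - 424*(17*8)² = (-852)² - 424*136² = 725904 - 424*18496 = 725904 - 1*7842304 = 725904 - 7842304 = -7116400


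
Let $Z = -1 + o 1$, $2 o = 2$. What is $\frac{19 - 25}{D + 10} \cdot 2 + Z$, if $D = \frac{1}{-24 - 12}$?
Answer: $- \frac{432}{359} \approx -1.2033$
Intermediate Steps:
$o = 1$ ($o = \frac{1}{2} \cdot 2 = 1$)
$D = - \frac{1}{36}$ ($D = \frac{1}{-36} = - \frac{1}{36} \approx -0.027778$)
$Z = 0$ ($Z = -1 + 1 \cdot 1 = -1 + 1 = 0$)
$\frac{19 - 25}{D + 10} \cdot 2 + Z = \frac{19 - 25}{- \frac{1}{36} + 10} \cdot 2 + 0 = - \frac{6}{\frac{359}{36}} \cdot 2 + 0 = \left(-6\right) \frac{36}{359} \cdot 2 + 0 = \left(- \frac{216}{359}\right) 2 + 0 = - \frac{432}{359} + 0 = - \frac{432}{359}$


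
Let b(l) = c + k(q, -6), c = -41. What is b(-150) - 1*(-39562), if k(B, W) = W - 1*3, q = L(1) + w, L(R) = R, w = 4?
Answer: 39512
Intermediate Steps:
q = 5 (q = 1 + 4 = 5)
k(B, W) = -3 + W (k(B, W) = W - 3 = -3 + W)
b(l) = -50 (b(l) = -41 + (-3 - 6) = -41 - 9 = -50)
b(-150) - 1*(-39562) = -50 - 1*(-39562) = -50 + 39562 = 39512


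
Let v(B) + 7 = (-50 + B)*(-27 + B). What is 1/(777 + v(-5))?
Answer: 1/2530 ≈ 0.00039526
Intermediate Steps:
v(B) = -7 + (-50 + B)*(-27 + B)
1/(777 + v(-5)) = 1/(777 + (1343 + (-5)² - 77*(-5))) = 1/(777 + (1343 + 25 + 385)) = 1/(777 + 1753) = 1/2530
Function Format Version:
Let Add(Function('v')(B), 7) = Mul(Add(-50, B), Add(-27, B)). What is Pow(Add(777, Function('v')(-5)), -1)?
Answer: Rational(1, 2530) ≈ 0.00039526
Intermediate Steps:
Function('v')(B) = Add(-7, Mul(Add(-50, B), Add(-27, B)))
Pow(Add(777, Function('v')(-5)), -1) = Pow(Add(777, Add(1343, Pow(-5, 2), Mul(-77, -5))), -1) = Pow(Add(777, Add(1343, 25, 385)), -1) = Pow(Add(777, 1753), -1) = Pow(2530, -1) = Rational(1, 2530)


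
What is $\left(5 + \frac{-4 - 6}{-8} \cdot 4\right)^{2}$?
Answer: $100$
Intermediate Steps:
$\left(5 + \frac{-4 - 6}{-8} \cdot 4\right)^{2} = \left(5 + \left(-4 - 6\right) \left(- \frac{1}{8}\right) 4\right)^{2} = \left(5 + \left(-10\right) \left(- \frac{1}{8}\right) 4\right)^{2} = \left(5 + \frac{5}{4} \cdot 4\right)^{2} = \left(5 + 5\right)^{2} = 10^{2} = 100$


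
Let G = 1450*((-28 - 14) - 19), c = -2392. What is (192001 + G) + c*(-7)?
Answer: 120295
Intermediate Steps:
G = -88450 (G = 1450*(-42 - 19) = 1450*(-61) = -88450)
(192001 + G) + c*(-7) = (192001 - 88450) - 2392*(-7) = 103551 + 16744 = 120295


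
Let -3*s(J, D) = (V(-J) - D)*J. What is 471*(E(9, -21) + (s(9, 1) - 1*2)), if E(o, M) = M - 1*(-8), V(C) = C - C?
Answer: -5652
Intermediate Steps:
V(C) = 0
s(J, D) = D*J/3 (s(J, D) = -(0 - D)*J/3 = -(-D)*J/3 = -(-1)*D*J/3 = D*J/3)
E(o, M) = 8 + M (E(o, M) = M + 8 = 8 + M)
471*(E(9, -21) + (s(9, 1) - 1*2)) = 471*((8 - 21) + ((⅓)*1*9 - 1*2)) = 471*(-13 + (3 - 2)) = 471*(-13 + 1) = 471*(-12) = -5652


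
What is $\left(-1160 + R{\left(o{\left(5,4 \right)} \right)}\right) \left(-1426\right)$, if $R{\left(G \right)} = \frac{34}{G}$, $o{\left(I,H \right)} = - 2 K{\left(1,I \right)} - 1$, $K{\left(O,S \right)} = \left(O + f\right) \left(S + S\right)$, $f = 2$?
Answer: $\frac{100952244}{61} \approx 1.655 \cdot 10^{6}$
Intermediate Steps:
$K{\left(O,S \right)} = 2 S \left(2 + O\right)$ ($K{\left(O,S \right)} = \left(O + 2\right) \left(S + S\right) = \left(2 + O\right) 2 S = 2 S \left(2 + O\right)$)
$o{\left(I,H \right)} = -1 - 12 I$ ($o{\left(I,H \right)} = - 2 \cdot 2 I \left(2 + 1\right) - 1 = - 2 \cdot 2 I 3 - 1 = - 2 \cdot 6 I - 1 = - 12 I - 1 = -1 - 12 I$)
$\left(-1160 + R{\left(o{\left(5,4 \right)} \right)}\right) \left(-1426\right) = \left(-1160 + \frac{34}{-1 - 60}\right) \left(-1426\right) = \left(-1160 + \frac{34}{-61}\right) \left(-1426\right) = \left(-1160 + 34 \left(- \frac{1}{61}\right)\right) \left(-1426\right) = \left(-1160 - \frac{34}{61}\right) \left(-1426\right) = \left(- \frac{70794}{61}\right) \left(-1426\right) = \frac{100952244}{61}$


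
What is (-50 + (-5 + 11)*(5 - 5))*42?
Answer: -2100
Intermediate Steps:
(-50 + (-5 + 11)*(5 - 5))*42 = (-50 + 6*0)*42 = (-50 + 0)*42 = -50*42 = -2100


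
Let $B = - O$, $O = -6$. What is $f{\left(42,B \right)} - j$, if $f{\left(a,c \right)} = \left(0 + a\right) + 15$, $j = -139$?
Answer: $196$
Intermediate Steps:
$B = 6$ ($B = \left(-1\right) \left(-6\right) = 6$)
$f{\left(a,c \right)} = 15 + a$ ($f{\left(a,c \right)} = a + 15 = 15 + a$)
$f{\left(42,B \right)} - j = \left(15 + 42\right) - -139 = 57 + 139 = 196$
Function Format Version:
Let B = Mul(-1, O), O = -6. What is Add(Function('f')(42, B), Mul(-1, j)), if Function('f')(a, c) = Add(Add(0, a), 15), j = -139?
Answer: 196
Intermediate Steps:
B = 6 (B = Mul(-1, -6) = 6)
Function('f')(a, c) = Add(15, a) (Function('f')(a, c) = Add(a, 15) = Add(15, a))
Add(Function('f')(42, B), Mul(-1, j)) = Add(Add(15, 42), Mul(-1, -139)) = Add(57, 139) = 196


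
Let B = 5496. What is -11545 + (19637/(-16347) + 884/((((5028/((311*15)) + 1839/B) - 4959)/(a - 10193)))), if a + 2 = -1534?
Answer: -167908275037716632/17759100628767 ≈ -9454.8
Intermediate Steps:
a = -1536 (a = -2 - 1534 = -1536)
-11545 + (19637/(-16347) + 884/((((5028/((311*15)) + 1839/B) - 4959)/(a - 10193)))) = -11545 + (19637/(-16347) + 884/((((5028/((311*15)) + 1839/5496) - 4959)/(-1536 - 10193)))) = -11545 + (19637*(-1/16347) + 884/((((5028/4665 + 1839*(1/5496)) - 4959)/(-11729)))) = -11545 + (-19637/16347 + 884/((((5028*(1/4665) + 613/1832) - 4959)*(-1/11729)))) = -11545 + (-19637/16347 + 884/((((1676/1555 + 613/1832) - 4959)*(-1/11729)))) = -11545 + (-19637/16347 + 884/(((4023647/2848760 - 4959)*(-1/11729)))) = -11545 + (-19637/16347 + 884/((-14122977193/2848760*(-1/11729)))) = -11545 + (-19637/16347 + 884/(14122977193/33413106040)) = -11545 + (-19637/16347 + 884*(33413106040/14122977193)) = -11545 + (-19637/16347 + 2272091210720/1086382861) = -11545 + 37120541721398383/17759100628767 = -167908275037716632/17759100628767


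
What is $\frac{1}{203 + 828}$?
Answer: $\frac{1}{1031} \approx 0.00096993$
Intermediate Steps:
$\frac{1}{203 + 828} = \frac{1}{1031}$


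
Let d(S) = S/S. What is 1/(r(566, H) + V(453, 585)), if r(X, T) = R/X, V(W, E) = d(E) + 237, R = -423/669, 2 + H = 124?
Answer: 126218/30039743 ≈ 0.0042017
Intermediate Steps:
H = 122 (H = -2 + 124 = 122)
d(S) = 1
R = -141/223 (R = -423*1/669 = -141/223 ≈ -0.63229)
V(W, E) = 238 (V(W, E) = 1 + 237 = 238)
r(X, T) = -141/(223*X)
1/(r(566, H) + V(453, 585)) = 1/(-141/223/566 + 238) = 1/(-141/223*1/566 + 238) = 1/(-141/126218 + 238) = 1/(30039743/126218) = 126218/30039743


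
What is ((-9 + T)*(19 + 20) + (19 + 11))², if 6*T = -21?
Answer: 837225/4 ≈ 2.0931e+5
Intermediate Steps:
T = -7/2 (T = (⅙)*(-21) = -7/2 ≈ -3.5000)
((-9 + T)*(19 + 20) + (19 + 11))² = ((-9 - 7/2)*(19 + 20) + (19 + 11))² = (-25/2*39 + 30)² = (-975/2 + 30)² = (-915/2)² = 837225/4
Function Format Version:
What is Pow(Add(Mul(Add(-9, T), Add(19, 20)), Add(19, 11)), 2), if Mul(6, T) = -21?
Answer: Rational(837225, 4) ≈ 2.0931e+5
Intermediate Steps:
T = Rational(-7, 2) (T = Mul(Rational(1, 6), -21) = Rational(-7, 2) ≈ -3.5000)
Pow(Add(Mul(Add(-9, T), Add(19, 20)), Add(19, 11)), 2) = Pow(Add(Mul(Add(-9, Rational(-7, 2)), Add(19, 20)), Add(19, 11)), 2) = Pow(Add(Mul(Rational(-25, 2), 39), 30), 2) = Pow(Add(Rational(-975, 2), 30), 2) = Pow(Rational(-915, 2), 2) = Rational(837225, 4)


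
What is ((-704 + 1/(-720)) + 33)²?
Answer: 233405900641/518400 ≈ 4.5024e+5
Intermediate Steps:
((-704 + 1/(-720)) + 33)² = ((-704 - 1/720) + 33)² = (-506881/720 + 33)² = (-483121/720)² = 233405900641/518400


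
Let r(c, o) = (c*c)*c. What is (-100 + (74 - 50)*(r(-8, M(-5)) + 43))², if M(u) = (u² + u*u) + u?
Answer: 128958736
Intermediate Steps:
M(u) = u + 2*u² (M(u) = (u² + u²) + u = 2*u² + u = u + 2*u²)
r(c, o) = c³ (r(c, o) = c²*c = c³)
(-100 + (74 - 50)*(r(-8, M(-5)) + 43))² = (-100 + (74 - 50)*((-8)³ + 43))² = (-100 + 24*(-512 + 43))² = (-100 + 24*(-469))² = (-100 - 11256)² = (-11356)² = 128958736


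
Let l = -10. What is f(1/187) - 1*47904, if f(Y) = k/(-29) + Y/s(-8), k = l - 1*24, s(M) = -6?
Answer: -1558662233/32538 ≈ -47903.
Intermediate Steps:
k = -34 (k = -10 - 1*24 = -10 - 24 = -34)
f(Y) = 34/29 - Y/6 (f(Y) = -34/(-29) + Y/(-6) = -34*(-1/29) + Y*(-⅙) = 34/29 - Y/6)
f(1/187) - 1*47904 = (34/29 - ⅙/187) - 1*47904 = (34/29 - ⅙*1/187) - 47904 = (34/29 - 1/1122) - 47904 = 38119/32538 - 47904 = -1558662233/32538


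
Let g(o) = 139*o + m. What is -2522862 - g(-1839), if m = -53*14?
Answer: -2266499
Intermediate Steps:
m = -742
g(o) = -742 + 139*o (g(o) = 139*o - 742 = -742 + 139*o)
-2522862 - g(-1839) = -2522862 - (-742 + 139*(-1839)) = -2522862 - (-742 - 255621) = -2522862 - 1*(-256363) = -2522862 + 256363 = -2266499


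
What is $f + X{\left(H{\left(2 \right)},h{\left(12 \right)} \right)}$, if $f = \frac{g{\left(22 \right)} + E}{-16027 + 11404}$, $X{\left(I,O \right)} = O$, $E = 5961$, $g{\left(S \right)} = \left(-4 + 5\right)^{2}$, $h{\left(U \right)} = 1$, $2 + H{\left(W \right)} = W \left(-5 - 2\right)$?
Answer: $- \frac{1339}{4623} \approx -0.28964$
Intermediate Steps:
$H{\left(W \right)} = -2 - 7 W$ ($H{\left(W \right)} = -2 + W \left(-5 - 2\right) = -2 + W \left(-7\right) = -2 - 7 W$)
$g{\left(S \right)} = 1$ ($g{\left(S \right)} = 1^{2} = 1$)
$f = - \frac{5962}{4623}$ ($f = \frac{1 + 5961}{-16027 + 11404} = \frac{5962}{-4623} = 5962 \left(- \frac{1}{4623}\right) = - \frac{5962}{4623} \approx -1.2896$)
$f + X{\left(H{\left(2 \right)},h{\left(12 \right)} \right)} = - \frac{5962}{4623} + 1 = - \frac{1339}{4623}$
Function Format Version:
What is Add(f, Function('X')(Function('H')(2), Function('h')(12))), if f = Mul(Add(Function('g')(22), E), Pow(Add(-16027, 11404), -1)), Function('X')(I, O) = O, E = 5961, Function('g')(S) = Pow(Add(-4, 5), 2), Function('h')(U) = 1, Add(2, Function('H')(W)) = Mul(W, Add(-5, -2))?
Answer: Rational(-1339, 4623) ≈ -0.28964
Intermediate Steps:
Function('H')(W) = Add(-2, Mul(-7, W)) (Function('H')(W) = Add(-2, Mul(W, Add(-5, -2))) = Add(-2, Mul(W, -7)) = Add(-2, Mul(-7, W)))
Function('g')(S) = 1 (Function('g')(S) = Pow(1, 2) = 1)
f = Rational(-5962, 4623) (f = Mul(Add(1, 5961), Pow(Add(-16027, 11404), -1)) = Mul(5962, Pow(-4623, -1)) = Mul(5962, Rational(-1, 4623)) = Rational(-5962, 4623) ≈ -1.2896)
Add(f, Function('X')(Function('H')(2), Function('h')(12))) = Add(Rational(-5962, 4623), 1) = Rational(-1339, 4623)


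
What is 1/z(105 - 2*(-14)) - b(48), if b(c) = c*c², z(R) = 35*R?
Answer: -514805759/4655 ≈ -1.1059e+5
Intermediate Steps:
b(c) = c³
1/z(105 - 2*(-14)) - b(48) = 1/(35*(105 - 2*(-14))) - 1*48³ = 1/(35*(105 + 28)) - 1*110592 = 1/(35*133) - 110592 = 1/4655 - 110592 = -514805759/4655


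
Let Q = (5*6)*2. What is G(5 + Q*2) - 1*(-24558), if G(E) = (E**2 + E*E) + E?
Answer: 55933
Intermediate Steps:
Q = 60 (Q = 30*2 = 60)
G(E) = E + 2*E**2 (G(E) = (E**2 + E**2) + E = 2*E**2 + E = E + 2*E**2)
G(5 + Q*2) - 1*(-24558) = (5 + 60*2)*(1 + 2*(5 + 60*2)) - 1*(-24558) = (5 + 120)*(1 + 2*(5 + 120)) + 24558 = 125*(1 + 2*125) + 24558 = 125*(1 + 250) + 24558 = 125*251 + 24558 = 31375 + 24558 = 55933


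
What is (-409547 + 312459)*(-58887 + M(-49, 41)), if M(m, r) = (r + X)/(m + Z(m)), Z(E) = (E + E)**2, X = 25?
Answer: 18209346927424/3185 ≈ 5.7172e+9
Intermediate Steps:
Z(E) = 4*E**2 (Z(E) = (2*E)**2 = 4*E**2)
M(m, r) = (25 + r)/(m + 4*m**2) (M(m, r) = (r + 25)/(m + 4*m**2) = (25 + r)/(m + 4*m**2))
(-409547 + 312459)*(-58887 + M(-49, 41)) = (-409547 + 312459)*(-58887 + (25 + 41)/((-49)*(1 + 4*(-49)))) = -97088*(-58887 - 1/49*66/(1 - 196)) = -97088*(-58887 - 1/49*66/(-195)) = -97088*(-58887 - 1/49*(-1/195)*66) = -97088*(-58887 + 22/3185) = -97088*(-187555073/3185) = 18209346927424/3185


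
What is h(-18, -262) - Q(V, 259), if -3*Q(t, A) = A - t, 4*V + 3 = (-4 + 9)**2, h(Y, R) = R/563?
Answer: 94623/1126 ≈ 84.035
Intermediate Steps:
h(Y, R) = R/563 (h(Y, R) = R*(1/563) = R/563)
V = 11/2 (V = -3/4 + (-4 + 9)**2/4 = -3/4 + (1/4)*5**2 = -3/4 + (1/4)*25 = -3/4 + 25/4 = 11/2 ≈ 5.5000)
Q(t, A) = -A/3 + t/3 (Q(t, A) = -(A - t)/3 = -A/3 + t/3)
h(-18, -262) - Q(V, 259) = (1/563)*(-262) - (-1/3*259 + (1/3)*(11/2)) = -262/563 - (-259/3 + 11/6) = -262/563 - 1*(-169/2) = -262/563 + 169/2 = 94623/1126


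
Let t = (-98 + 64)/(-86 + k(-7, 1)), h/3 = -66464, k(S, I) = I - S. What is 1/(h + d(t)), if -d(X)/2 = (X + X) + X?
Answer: -13/2592130 ≈ -5.0152e-6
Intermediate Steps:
h = -199392 (h = 3*(-66464) = -199392)
t = 17/39 (t = (-98 + 64)/(-86 + (1 - 1*(-7))) = -34/(-86 + (1 + 7)) = -34/(-86 + 8) = -34/(-78) = -34*(-1/78) = 17/39 ≈ 0.43590)
d(X) = -6*X (d(X) = -2*((X + X) + X) = -2*(2*X + X) = -6*X)
1/(h + d(t)) = 1/(-199392 - 6*17/39) = 1/(-199392 - 34/13) = 1/(-2592130/13) = -13/2592130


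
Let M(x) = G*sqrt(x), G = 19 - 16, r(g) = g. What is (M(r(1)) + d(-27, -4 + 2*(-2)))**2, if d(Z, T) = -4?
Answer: 1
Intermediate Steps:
G = 3
M(x) = 3*sqrt(x)
(M(r(1)) + d(-27, -4 + 2*(-2)))**2 = (3*sqrt(1) - 4)**2 = (3*1 - 4)**2 = (3 - 4)**2 = (-1)**2 = 1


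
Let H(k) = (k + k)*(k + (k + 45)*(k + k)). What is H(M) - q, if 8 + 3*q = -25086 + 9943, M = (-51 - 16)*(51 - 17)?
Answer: -139020903209/3 ≈ -4.6340e+10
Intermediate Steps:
M = -2278 (M = -67*34 = -2278)
q = -15151/3 (q = -8/3 + (-25086 + 9943)/3 = -8/3 + (⅓)*(-15143) = -8/3 - 15143/3 = -15151/3 ≈ -5050.3)
H(k) = 2*k*(k + 2*k*(45 + k)) (H(k) = (2*k)*(k + (45 + k)*(2*k)) = (2*k)*(k + 2*k*(45 + k)) = 2*k*(k + 2*k*(45 + k)))
H(M) - q = (-2278)²*(182 + 4*(-2278)) - 1*(-15151/3) = 5189284*(182 - 9112) + 15151/3 = 5189284*(-8930) + 15151/3 = -46340306120 + 15151/3 = -139020903209/3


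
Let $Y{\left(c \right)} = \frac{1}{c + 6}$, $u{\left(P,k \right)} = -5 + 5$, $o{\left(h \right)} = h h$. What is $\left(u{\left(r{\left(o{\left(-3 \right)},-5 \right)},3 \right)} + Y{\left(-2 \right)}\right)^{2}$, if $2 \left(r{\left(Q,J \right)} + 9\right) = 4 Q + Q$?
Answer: $\frac{1}{16} \approx 0.0625$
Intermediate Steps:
$o{\left(h \right)} = h^{2}$
$r{\left(Q,J \right)} = -9 + \frac{5 Q}{2}$ ($r{\left(Q,J \right)} = -9 + \frac{4 Q + Q}{2} = -9 + \frac{5 Q}{2}$)
$u{\left(P,k \right)} = 0$
$Y{\left(c \right)} = \frac{1}{6 + c}$
$\left(u{\left(r{\left(o{\left(-3 \right)},-5 \right)},3 \right)} + Y{\left(-2 \right)}\right)^{2} = \left(0 + \frac{1}{6 - 2}\right)^{2} = \left(0 + \frac{1}{4}\right)^{2} = \left(\frac{1}{4}\right)^{2} = \frac{1}{16}$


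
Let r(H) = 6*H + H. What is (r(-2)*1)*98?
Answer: -1372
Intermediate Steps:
r(H) = 7*H
(r(-2)*1)*98 = ((7*(-2))*1)*98 = -14*1*98 = -14*98 = -1372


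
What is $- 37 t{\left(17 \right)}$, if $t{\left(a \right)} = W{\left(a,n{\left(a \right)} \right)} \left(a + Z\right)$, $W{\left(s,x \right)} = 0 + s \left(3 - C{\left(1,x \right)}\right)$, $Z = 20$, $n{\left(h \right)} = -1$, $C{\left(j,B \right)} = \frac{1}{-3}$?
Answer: $- \frac{232730}{3} \approx -77577.0$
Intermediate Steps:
$C{\left(j,B \right)} = - \frac{1}{3}$
$W{\left(s,x \right)} = \frac{10 s}{3}$ ($W{\left(s,x \right)} = 0 + s \left(3 - - \frac{1}{3}\right) = 0 + s \left(3 + \frac{1}{3}\right) = 0 + s \frac{10}{3} = 0 + \frac{10 s}{3} = \frac{10 s}{3}$)
$t{\left(a \right)} = \frac{10 a \left(20 + a\right)}{3}$ ($t{\left(a \right)} = \frac{10 a}{3} \left(a + 20\right) = \frac{10 a}{3} \left(20 + a\right) = \frac{10 a \left(20 + a\right)}{3}$)
$- 37 t{\left(17 \right)} = - 37 \cdot \frac{10}{3} \cdot 17 \left(20 + 17\right) = - 37 \cdot \frac{10}{3} \cdot 17 \cdot 37 = \left(-37\right) \frac{6290}{3} = - \frac{232730}{3}$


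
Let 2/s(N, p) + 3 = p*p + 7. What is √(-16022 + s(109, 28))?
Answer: I*√2487190798/394 ≈ 126.58*I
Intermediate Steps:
s(N, p) = 2/(4 + p²) (s(N, p) = 2/(-3 + (p*p + 7)) = 2/(-3 + (p² + 7)) = 2/(-3 + (7 + p²)) = 2/(4 + p²))
√(-16022 + s(109, 28)) = √(-16022 + 2/(4 + 28²)) = √(-16022 + 2/(4 + 784)) = √(-16022 + 2/788) = √(-16022 + 2*(1/788)) = √(-16022 + 1/394) = √(-6312667/394) = I*√2487190798/394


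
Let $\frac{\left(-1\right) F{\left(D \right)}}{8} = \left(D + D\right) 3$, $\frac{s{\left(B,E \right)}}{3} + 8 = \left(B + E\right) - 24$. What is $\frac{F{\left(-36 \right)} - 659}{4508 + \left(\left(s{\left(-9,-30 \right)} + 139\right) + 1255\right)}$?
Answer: $\frac{1069}{5689} \approx 0.18791$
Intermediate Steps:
$s{\left(B,E \right)} = -96 + 3 B + 3 E$ ($s{\left(B,E \right)} = -24 + 3 \left(\left(B + E\right) - 24\right) = -24 + 3 \left(-24 + B + E\right) = -24 + \left(-72 + 3 B + 3 E\right) = -96 + 3 B + 3 E$)
$F{\left(D \right)} = - 48 D$ ($F{\left(D \right)} = - 8 \left(D + D\right) 3 = - 8 \cdot 2 D 3 = - 8 \cdot 6 D = - 48 D$)
$\frac{F{\left(-36 \right)} - 659}{4508 + \left(\left(s{\left(-9,-30 \right)} + 139\right) + 1255\right)} = \frac{\left(-48\right) \left(-36\right) - 659}{4508 + \left(\left(\left(-96 + 3 \left(-9\right) + 3 \left(-30\right)\right) + 139\right) + 1255\right)} = \frac{1728 - 659}{4508 + \left(\left(\left(-96 - 27 - 90\right) + 139\right) + 1255\right)} = \frac{1069}{4508 + \left(\left(-213 + 139\right) + 1255\right)} = \frac{1069}{4508 + \left(-74 + 1255\right)} = \frac{1069}{4508 + 1181} = \frac{1069}{5689}$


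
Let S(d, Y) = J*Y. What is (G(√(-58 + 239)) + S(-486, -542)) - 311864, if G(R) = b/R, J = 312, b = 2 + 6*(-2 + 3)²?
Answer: -480968 + 8*√181/181 ≈ -4.8097e+5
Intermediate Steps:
b = 8 (b = 2 + 6*1² = 2 + 6*1 = 2 + 6 = 8)
S(d, Y) = 312*Y
G(R) = 8/R
(G(√(-58 + 239)) + S(-486, -542)) - 311864 = (8/(√(-58 + 239)) + 312*(-542)) - 311864 = (8/(√181) - 169104) - 311864 = (8*(√181/181) - 169104) - 311864 = (8*√181/181 - 169104) - 311864 = (-169104 + 8*√181/181) - 311864 = -480968 + 8*√181/181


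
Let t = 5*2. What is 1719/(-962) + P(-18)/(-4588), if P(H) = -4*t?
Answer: -53029/29822 ≈ -1.7782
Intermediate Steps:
t = 10
P(H) = -40 (P(H) = -4*10 = -40)
1719/(-962) + P(-18)/(-4588) = 1719/(-962) - 40/(-4588) = 1719*(-1/962) - 40*(-1/4588) = -1719/962 + 10/1147 = -53029/29822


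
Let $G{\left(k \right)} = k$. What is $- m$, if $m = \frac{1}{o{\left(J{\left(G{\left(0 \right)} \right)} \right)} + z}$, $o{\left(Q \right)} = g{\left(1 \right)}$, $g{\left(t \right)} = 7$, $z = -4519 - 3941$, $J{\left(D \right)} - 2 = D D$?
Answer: $\frac{1}{8453} \approx 0.0001183$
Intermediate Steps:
$J{\left(D \right)} = 2 + D^{2}$ ($J{\left(D \right)} = 2 + D D = 2 + D^{2}$)
$z = -8460$ ($z = -4519 - 3941 = -8460$)
$o{\left(Q \right)} = 7$
$m = - \frac{1}{8453}$ ($m = \frac{1}{7 - 8460} = \frac{1}{-8453} = - \frac{1}{8453} \approx -0.0001183$)
$- m = \left(-1\right) \left(- \frac{1}{8453}\right) = \frac{1}{8453}$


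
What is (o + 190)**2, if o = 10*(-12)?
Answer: 4900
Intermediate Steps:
o = -120
(o + 190)**2 = (-120 + 190)**2 = 70**2 = 4900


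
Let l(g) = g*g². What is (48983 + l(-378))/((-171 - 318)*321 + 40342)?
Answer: 53961169/116627 ≈ 462.68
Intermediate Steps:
l(g) = g³
(48983 + l(-378))/((-171 - 318)*321 + 40342) = (48983 + (-378)³)/((-171 - 318)*321 + 40342) = (48983 - 54010152)/(-489*321 + 40342) = -53961169/(-156969 + 40342) = -53961169/(-116627) = -53961169*(-1/116627) = 53961169/116627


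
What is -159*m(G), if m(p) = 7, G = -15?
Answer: -1113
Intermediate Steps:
-159*m(G) = -159*7 = -1113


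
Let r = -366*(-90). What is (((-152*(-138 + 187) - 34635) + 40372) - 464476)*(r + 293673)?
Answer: -152262734631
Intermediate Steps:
r = 32940
(((-152*(-138 + 187) - 34635) + 40372) - 464476)*(r + 293673) = (((-152*(-138 + 187) - 34635) + 40372) - 464476)*(32940 + 293673) = (((-152*49 - 34635) + 40372) - 464476)*326613 = (((-7448 - 34635) + 40372) - 464476)*326613 = ((-42083 + 40372) - 464476)*326613 = (-1711 - 464476)*326613 = -466187*326613 = -152262734631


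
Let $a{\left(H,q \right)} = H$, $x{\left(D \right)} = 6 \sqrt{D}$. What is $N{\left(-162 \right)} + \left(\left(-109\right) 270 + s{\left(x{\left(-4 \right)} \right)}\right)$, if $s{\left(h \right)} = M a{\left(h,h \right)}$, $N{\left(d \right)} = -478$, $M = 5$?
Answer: $-29908 + 60 i \approx -29908.0 + 60.0 i$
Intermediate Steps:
$s{\left(h \right)} = 5 h$
$N{\left(-162 \right)} + \left(\left(-109\right) 270 + s{\left(x{\left(-4 \right)} \right)}\right) = -478 + \left(\left(-109\right) 270 + 5 \cdot 6 \sqrt{-4}\right) = -478 - \left(29430 - 5 \cdot 6 \cdot 2 i\right) = -478 - \left(29430 - 5 \cdot 12 i\right) = -478 - \left(29430 - 60 i\right) = -29908 + 60 i$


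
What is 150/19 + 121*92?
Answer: 211658/19 ≈ 11140.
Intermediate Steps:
150/19 + 121*92 = 150*(1/19) + 11132 = 150/19 + 11132 = 211658/19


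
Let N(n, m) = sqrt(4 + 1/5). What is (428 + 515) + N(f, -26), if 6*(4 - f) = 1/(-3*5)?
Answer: 943 + sqrt(105)/5 ≈ 945.05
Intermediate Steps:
f = 361/90 (f = 4 - 1/(6*((-3*5))) = 4 - 1/6/(-15) = 4 - 1/6*(-1/15) = 4 + 1/90 = 361/90 ≈ 4.0111)
N(n, m) = sqrt(105)/5 (N(n, m) = sqrt(4 + 1/5) = sqrt(21/5) = sqrt(105)/5)
(428 + 515) + N(f, -26) = (428 + 515) + sqrt(105)/5 = 943 + sqrt(105)/5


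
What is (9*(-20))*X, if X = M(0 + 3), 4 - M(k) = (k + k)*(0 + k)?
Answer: 2520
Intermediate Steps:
M(k) = 4 - 2*k**2 (M(k) = 4 - (k + k)*(0 + k) = 4 - 2*k*k = 4 - 2*k**2)
X = -14 (X = 4 - 2*(0 + 3)**2 = 4 - 2*3**2 = 4 - 2*9 = 4 - 18 = -14)
(9*(-20))*X = (9*(-20))*(-14) = -180*(-14) = 2520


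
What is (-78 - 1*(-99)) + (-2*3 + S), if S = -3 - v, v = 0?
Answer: 12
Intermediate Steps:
S = -3 (S = -3 - 1*0 = -3 + 0 = -3)
(-78 - 1*(-99)) + (-2*3 + S) = (-78 - 1*(-99)) + (-2*3 - 3) = (-78 + 99) + (-6 - 3) = 21 - 9 = 12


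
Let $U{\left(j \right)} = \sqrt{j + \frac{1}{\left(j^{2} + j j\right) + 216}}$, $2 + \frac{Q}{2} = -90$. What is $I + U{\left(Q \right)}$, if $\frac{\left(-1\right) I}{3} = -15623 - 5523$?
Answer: $63438 + \frac{i \sqrt{212253789482}}{33964} \approx 63438.0 + 13.565 i$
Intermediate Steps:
$Q = -184$ ($Q = -4 + 2 \left(-90\right) = -4 - 180 = -184$)
$U{\left(j \right)} = \sqrt{j + \frac{1}{216 + 2 j^{2}}}$ ($U{\left(j \right)} = \sqrt{j + \frac{1}{\left(j^{2} + j^{2}\right) + 216}} = \sqrt{j + \frac{1}{2 j^{2} + 216}} = \sqrt{j + \frac{1}{216 + 2 j^{2}}}$)
$I = 63438$ ($I = - 3 \left(-15623 - 5523\right) = \left(-3\right) \left(-21146\right) = 63438$)
$I + U{\left(Q \right)} = 63438 + \frac{\sqrt{\frac{2}{108 + \left(-184\right)^{2}} + 4 \left(-184\right)}}{2} = 63438 + \frac{\sqrt{\frac{2}{108 + 33856} - 736}}{2} = 63438 + \frac{\sqrt{\frac{2}{33964} - 736}}{2} = 63438 + \frac{\sqrt{2 \cdot \frac{1}{33964} - 736}}{2} = 63438 + \frac{\sqrt{\frac{1}{16982} - 736}}{2} = 63438 + \frac{\sqrt{- \frac{12498751}{16982}}}{2} = 63438 + \frac{\frac{1}{16982} i \sqrt{212253789482}}{2} = 63438 + \frac{i \sqrt{212253789482}}{33964}$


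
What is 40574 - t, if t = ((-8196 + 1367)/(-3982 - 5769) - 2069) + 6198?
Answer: 355368366/9751 ≈ 36444.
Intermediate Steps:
t = 40268708/9751 (t = (-6829/(-9751) - 2069) + 6198 = (-6829*(-1/9751) - 2069) + 6198 = (6829/9751 - 2069) + 6198 = -20167990/9751 + 6198 = 40268708/9751 ≈ 4129.7)
40574 - t = 40574 - 1*40268708/9751 = 40574 - 40268708/9751 = 355368366/9751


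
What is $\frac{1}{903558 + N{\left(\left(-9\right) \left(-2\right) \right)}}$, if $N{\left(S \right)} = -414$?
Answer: $\frac{1}{903144} \approx 1.1072 \cdot 10^{-6}$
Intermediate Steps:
$\frac{1}{903558 + N{\left(\left(-9\right) \left(-2\right) \right)}} = \frac{1}{903558 - 414} = \frac{1}{903144}$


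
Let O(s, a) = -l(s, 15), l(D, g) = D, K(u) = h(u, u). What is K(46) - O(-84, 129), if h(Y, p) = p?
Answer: -38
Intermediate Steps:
K(u) = u
O(s, a) = -s
K(46) - O(-84, 129) = 46 - (-1)*(-84) = 46 - 1*84 = 46 - 84 = -38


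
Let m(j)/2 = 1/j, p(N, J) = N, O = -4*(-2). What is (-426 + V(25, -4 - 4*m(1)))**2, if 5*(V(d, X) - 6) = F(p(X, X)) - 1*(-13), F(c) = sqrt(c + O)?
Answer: 871113/5 - 8348*I/25 ≈ 1.7422e+5 - 333.92*I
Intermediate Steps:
O = 8
m(j) = 2/j
F(c) = sqrt(8 + c) (F(c) = sqrt(c + 8) = sqrt(8 + c))
V(d, X) = 43/5 + sqrt(8 + X)/5 (V(d, X) = 6 + (sqrt(8 + X) - 1*(-13))/5 = 6 + (sqrt(8 + X) + 13)/5 = 6 + (13 + sqrt(8 + X))/5 = 6 + (13/5 + sqrt(8 + X)/5) = 43/5 + sqrt(8 + X)/5)
(-426 + V(25, -4 - 4*m(1)))**2 = (-426 + (43/5 + sqrt(8 + (-4 - 8/1))/5))**2 = (-426 + (43/5 + sqrt(8 + (-4 - 8))/5))**2 = (-426 + (43/5 + sqrt(8 - 12)/5))**2 = (-426 + (43/5 + sqrt(-4)/5))**2 = (-426 + (43/5 + (2*I)/5))**2 = (-426 + (43/5 + 2*I/5))**2 = (-2087/5 + 2*I/5)**2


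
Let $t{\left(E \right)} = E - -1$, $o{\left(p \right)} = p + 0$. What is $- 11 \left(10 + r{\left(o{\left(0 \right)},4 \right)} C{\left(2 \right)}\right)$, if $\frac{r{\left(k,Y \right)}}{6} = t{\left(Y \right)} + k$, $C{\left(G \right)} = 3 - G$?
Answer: $-440$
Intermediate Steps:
$o{\left(p \right)} = p$
$t{\left(E \right)} = 1 + E$ ($t{\left(E \right)} = E + 1 = 1 + E$)
$r{\left(k,Y \right)} = 6 + 6 Y + 6 k$ ($r{\left(k,Y \right)} = 6 \left(\left(1 + Y\right) + k\right) = 6 \left(1 + Y + k\right) = 6 + 6 Y + 6 k$)
$- 11 \left(10 + r{\left(o{\left(0 \right)},4 \right)} C{\left(2 \right)}\right) = - 11 \left(10 + \left(6 + 6 \cdot 4 + 6 \cdot 0\right) \left(3 - 2\right)\right) = - 11 \left(10 + \left(6 + 24 + 0\right) \left(3 - 2\right)\right) = - 11 \left(10 + 30 \cdot 1\right) = - 11 \left(10 + 30\right) = \left(-11\right) 40 = -440$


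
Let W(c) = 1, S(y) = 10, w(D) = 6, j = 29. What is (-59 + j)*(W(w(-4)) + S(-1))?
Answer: -330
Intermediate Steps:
(-59 + j)*(W(w(-4)) + S(-1)) = (-59 + 29)*(1 + 10) = -30*11 = -330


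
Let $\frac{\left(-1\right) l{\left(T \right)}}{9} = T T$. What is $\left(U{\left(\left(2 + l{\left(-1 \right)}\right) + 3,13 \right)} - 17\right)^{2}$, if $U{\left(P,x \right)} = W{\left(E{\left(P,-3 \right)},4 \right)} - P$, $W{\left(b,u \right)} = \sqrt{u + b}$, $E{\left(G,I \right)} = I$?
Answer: $144$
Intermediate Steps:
$W{\left(b,u \right)} = \sqrt{b + u}$
$l{\left(T \right)} = - 9 T^{2}$ ($l{\left(T \right)} = - 9 T T = - 9 T^{2}$)
$U{\left(P,x \right)} = 1 - P$ ($U{\left(P,x \right)} = \sqrt{-3 + 4} - P = \sqrt{1} - P = 1 - P$)
$\left(U{\left(\left(2 + l{\left(-1 \right)}\right) + 3,13 \right)} - 17\right)^{2} = \left(\left(1 - \left(\left(2 - 9 \left(-1\right)^{2}\right) + 3\right)\right) - 17\right)^{2} = \left(\left(1 - \left(\left(2 - 9\right) + 3\right)\right) - 17\right)^{2} = \left(\left(1 - \left(-7 + 3\right)\right) - 17\right)^{2} = \left(\left(1 - -4\right) - 17\right)^{2} = \left(\left(1 + 4\right) - 17\right)^{2} = \left(5 - 17\right)^{2} = \left(-12\right)^{2} = 144$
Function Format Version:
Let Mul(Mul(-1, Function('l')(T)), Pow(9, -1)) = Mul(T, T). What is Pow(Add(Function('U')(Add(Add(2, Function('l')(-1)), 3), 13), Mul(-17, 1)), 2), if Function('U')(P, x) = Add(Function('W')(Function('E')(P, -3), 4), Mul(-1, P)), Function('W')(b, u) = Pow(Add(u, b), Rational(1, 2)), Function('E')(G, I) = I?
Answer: 144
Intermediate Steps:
Function('W')(b, u) = Pow(Add(b, u), Rational(1, 2))
Function('l')(T) = Mul(-9, Pow(T, 2)) (Function('l')(T) = Mul(-9, Mul(T, T)) = Mul(-9, Pow(T, 2)))
Function('U')(P, x) = Add(1, Mul(-1, P)) (Function('U')(P, x) = Add(Pow(Add(-3, 4), Rational(1, 2)), Mul(-1, P)) = Add(Pow(1, Rational(1, 2)), Mul(-1, P)) = Add(1, Mul(-1, P)))
Pow(Add(Function('U')(Add(Add(2, Function('l')(-1)), 3), 13), Mul(-17, 1)), 2) = Pow(Add(Add(1, Mul(-1, Add(Add(2, Mul(-9, Pow(-1, 2))), 3))), Mul(-17, 1)), 2) = Pow(Add(Add(1, Mul(-1, Add(Add(2, Mul(-9, 1)), 3))), -17), 2) = Pow(Add(Add(1, Mul(-1, Add(Add(2, -9), 3))), -17), 2) = Pow(Add(Add(1, Mul(-1, Add(-7, 3))), -17), 2) = Pow(Add(Add(1, Mul(-1, -4)), -17), 2) = Pow(Add(Add(1, 4), -17), 2) = Pow(Add(5, -17), 2) = Pow(-12, 2) = 144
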